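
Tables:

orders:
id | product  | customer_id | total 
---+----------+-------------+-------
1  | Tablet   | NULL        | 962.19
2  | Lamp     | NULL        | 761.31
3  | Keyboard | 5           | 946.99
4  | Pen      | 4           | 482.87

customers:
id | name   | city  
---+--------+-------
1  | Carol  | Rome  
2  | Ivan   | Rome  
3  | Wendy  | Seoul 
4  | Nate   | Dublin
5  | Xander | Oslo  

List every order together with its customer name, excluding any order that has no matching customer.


INNER JOIN keeps only orders rows whose customer_id matches an id in customers. Walk through each order:
  - order 1 (Tablet): customer_id=NULL, no match -> dropped
  - order 2 (Lamp): customer_id=NULL, no match -> dropped
  - order 3 (Keyboard): customer_id=5 -> matches Xander
  - order 4 (Pen): customer_id=4 -> matches Nate
So 2 of 4 rows are dropped.

SQL:
SELECT a.product, b.name AS customer
FROM orders a
INNER JOIN customers b ON a.customer_id = b.id

Result:
product  | customer
---------+---------
Keyboard | Xander  
Pen      | Nate    


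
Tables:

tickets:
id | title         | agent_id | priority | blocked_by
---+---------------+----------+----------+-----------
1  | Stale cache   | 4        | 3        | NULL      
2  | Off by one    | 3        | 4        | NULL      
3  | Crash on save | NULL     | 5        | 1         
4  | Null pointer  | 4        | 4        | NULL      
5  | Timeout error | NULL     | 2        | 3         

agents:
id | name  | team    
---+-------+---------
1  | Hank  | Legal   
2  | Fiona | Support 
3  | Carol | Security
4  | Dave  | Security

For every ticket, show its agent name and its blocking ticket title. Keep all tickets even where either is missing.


Two LEFT JOINs from the same base table tickets: one to agents via agent_id, one to tickets itself via blocked_by. Both are LEFT so every ticket is preserved.
Match against agents:
  - ticket 1 (Stale cache): agent_id=4 -> matches Dave
  - ticket 2 (Off by one): agent_id=3 -> matches Carol
  - ticket 3 (Crash on save): agent_id=NULL, no match -> kept with NULL
  - ticket 4 (Null pointer): agent_id=4 -> matches Dave
  - ticket 5 (Timeout error): agent_id=NULL, no match -> kept with NULL
Match against tickets (self):
  - ticket 1 (Stale cache): blocked_by=NULL -> NULL
  - ticket 2 (Off by one): blocked_by=NULL -> NULL
  - ticket 3 (Crash on save): blocked_by=1 -> Stale cache
  - ticket 4 (Null pointer): blocked_by=NULL -> NULL
  - ticket 5 (Timeout error): blocked_by=3 -> Crash on save

SQL:
SELECT a.title, b.name AS agent, c.title AS blocked_by
FROM tickets a
LEFT JOIN agents b ON a.agent_id = b.id
LEFT JOIN tickets c ON a.blocked_by = c.id

Result:
title         | agent | blocked_by   
--------------+-------+--------------
Stale cache   | Dave  | NULL         
Off by one    | Carol | NULL         
Crash on save | NULL  | Stale cache  
Null pointer  | Dave  | NULL         
Timeout error | NULL  | Crash on save


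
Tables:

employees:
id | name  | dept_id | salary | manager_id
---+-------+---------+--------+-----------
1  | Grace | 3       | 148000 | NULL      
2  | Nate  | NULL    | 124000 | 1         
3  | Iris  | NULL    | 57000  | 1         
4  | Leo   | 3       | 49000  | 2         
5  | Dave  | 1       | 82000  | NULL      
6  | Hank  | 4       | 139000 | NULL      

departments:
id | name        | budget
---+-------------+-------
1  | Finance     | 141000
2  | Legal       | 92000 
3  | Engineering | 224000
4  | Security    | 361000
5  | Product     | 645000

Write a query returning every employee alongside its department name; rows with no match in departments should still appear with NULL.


LEFT JOIN keeps every row from employees (the left table); where dept_id has no match in departments, the department columns become NULL. Walk through each employee:
  - employee 1 (Grace): dept_id=3 -> matches Engineering
  - employee 2 (Nate): dept_id=NULL, no match -> kept with NULL
  - employee 3 (Iris): dept_id=NULL, no match -> kept with NULL
  - employee 4 (Leo): dept_id=3 -> matches Engineering
  - employee 5 (Dave): dept_id=1 -> matches Finance
  - employee 6 (Hank): dept_id=4 -> matches Security
All 6 rows appear; 2 have NULL department.

SQL:
SELECT a.name, b.name AS department
FROM employees a
LEFT JOIN departments b ON a.dept_id = b.id

Result:
name  | department 
------+------------
Grace | Engineering
Nate  | NULL       
Iris  | NULL       
Leo   | Engineering
Dave  | Finance    
Hank  | Security   


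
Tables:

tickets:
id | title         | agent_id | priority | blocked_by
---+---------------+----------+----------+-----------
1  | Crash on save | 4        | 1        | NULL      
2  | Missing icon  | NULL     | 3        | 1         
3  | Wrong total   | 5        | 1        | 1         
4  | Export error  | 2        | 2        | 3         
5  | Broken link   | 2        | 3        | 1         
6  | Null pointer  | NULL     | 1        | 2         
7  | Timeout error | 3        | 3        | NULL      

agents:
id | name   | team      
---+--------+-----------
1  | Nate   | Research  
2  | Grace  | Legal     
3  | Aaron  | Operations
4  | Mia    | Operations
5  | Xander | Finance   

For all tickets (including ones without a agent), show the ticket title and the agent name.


LEFT JOIN keeps every row from tickets (the left table); where agent_id has no match in agents, the agent columns become NULL. Walk through each ticket:
  - ticket 1 (Crash on save): agent_id=4 -> matches Mia
  - ticket 2 (Missing icon): agent_id=NULL, no match -> kept with NULL
  - ticket 3 (Wrong total): agent_id=5 -> matches Xander
  - ticket 4 (Export error): agent_id=2 -> matches Grace
  - ticket 5 (Broken link): agent_id=2 -> matches Grace
  - ticket 6 (Null pointer): agent_id=NULL, no match -> kept with NULL
  - ticket 7 (Timeout error): agent_id=3 -> matches Aaron
All 7 rows appear; 2 have NULL agent.

SQL:
SELECT a.title, b.name AS agent
FROM tickets a
LEFT JOIN agents b ON a.agent_id = b.id

Result:
title         | agent 
--------------+-------
Crash on save | Mia   
Missing icon  | NULL  
Wrong total   | Xander
Export error  | Grace 
Broken link   | Grace 
Null pointer  | NULL  
Timeout error | Aaron 


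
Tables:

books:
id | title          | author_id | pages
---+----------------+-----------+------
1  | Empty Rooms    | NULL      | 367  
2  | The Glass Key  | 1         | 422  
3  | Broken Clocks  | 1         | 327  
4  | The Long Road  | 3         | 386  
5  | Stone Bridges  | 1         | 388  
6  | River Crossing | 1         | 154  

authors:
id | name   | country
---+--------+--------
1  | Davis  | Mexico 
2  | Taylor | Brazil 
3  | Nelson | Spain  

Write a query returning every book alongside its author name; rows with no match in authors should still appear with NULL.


LEFT JOIN keeps every row from books (the left table); where author_id has no match in authors, the author columns become NULL. Walk through each book:
  - book 1 (Empty Rooms): author_id=NULL, no match -> kept with NULL
  - book 2 (The Glass Key): author_id=1 -> matches Davis
  - book 3 (Broken Clocks): author_id=1 -> matches Davis
  - book 4 (The Long Road): author_id=3 -> matches Nelson
  - book 5 (Stone Bridges): author_id=1 -> matches Davis
  - book 6 (River Crossing): author_id=1 -> matches Davis
All 6 rows appear; 1 has NULL author.

SQL:
SELECT a.title, b.name AS author
FROM books a
LEFT JOIN authors b ON a.author_id = b.id

Result:
title          | author
---------------+-------
Empty Rooms    | NULL  
The Glass Key  | Davis 
Broken Clocks  | Davis 
The Long Road  | Nelson
Stone Bridges  | Davis 
River Crossing | Davis 


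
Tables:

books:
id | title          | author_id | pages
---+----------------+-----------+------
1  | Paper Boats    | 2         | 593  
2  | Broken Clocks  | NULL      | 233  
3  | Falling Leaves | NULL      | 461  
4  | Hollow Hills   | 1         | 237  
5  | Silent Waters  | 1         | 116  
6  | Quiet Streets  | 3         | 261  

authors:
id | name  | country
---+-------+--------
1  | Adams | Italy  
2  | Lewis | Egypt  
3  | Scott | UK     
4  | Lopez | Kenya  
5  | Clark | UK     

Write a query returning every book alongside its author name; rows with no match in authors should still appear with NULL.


LEFT JOIN keeps every row from books (the left table); where author_id has no match in authors, the author columns become NULL. Walk through each book:
  - book 1 (Paper Boats): author_id=2 -> matches Lewis
  - book 2 (Broken Clocks): author_id=NULL, no match -> kept with NULL
  - book 3 (Falling Leaves): author_id=NULL, no match -> kept with NULL
  - book 4 (Hollow Hills): author_id=1 -> matches Adams
  - book 5 (Silent Waters): author_id=1 -> matches Adams
  - book 6 (Quiet Streets): author_id=3 -> matches Scott
All 6 rows appear; 2 have NULL author.

SQL:
SELECT a.title, b.name AS author
FROM books a
LEFT JOIN authors b ON a.author_id = b.id

Result:
title          | author
---------------+-------
Paper Boats    | Lewis 
Broken Clocks  | NULL  
Falling Leaves | NULL  
Hollow Hills   | Adams 
Silent Waters  | Adams 
Quiet Streets  | Scott 


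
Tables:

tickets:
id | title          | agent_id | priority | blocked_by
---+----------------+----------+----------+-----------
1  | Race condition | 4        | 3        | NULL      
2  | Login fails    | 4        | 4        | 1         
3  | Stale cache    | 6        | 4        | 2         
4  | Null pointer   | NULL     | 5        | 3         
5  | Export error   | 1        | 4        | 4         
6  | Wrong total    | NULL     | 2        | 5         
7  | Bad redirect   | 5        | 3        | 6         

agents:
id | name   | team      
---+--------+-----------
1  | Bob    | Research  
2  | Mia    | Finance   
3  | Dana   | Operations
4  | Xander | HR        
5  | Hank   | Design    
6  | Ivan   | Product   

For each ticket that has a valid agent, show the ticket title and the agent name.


INNER JOIN keeps only tickets rows whose agent_id matches an id in agents. Walk through each ticket:
  - ticket 1 (Race condition): agent_id=4 -> matches Xander
  - ticket 2 (Login fails): agent_id=4 -> matches Xander
  - ticket 3 (Stale cache): agent_id=6 -> matches Ivan
  - ticket 4 (Null pointer): agent_id=NULL, no match -> dropped
  - ticket 5 (Export error): agent_id=1 -> matches Bob
  - ticket 6 (Wrong total): agent_id=NULL, no match -> dropped
  - ticket 7 (Bad redirect): agent_id=5 -> matches Hank
So 2 of 7 rows are dropped.

SQL:
SELECT a.title, b.name AS agent
FROM tickets a
INNER JOIN agents b ON a.agent_id = b.id

Result:
title          | agent 
---------------+-------
Race condition | Xander
Login fails    | Xander
Stale cache    | Ivan  
Export error   | Bob   
Bad redirect   | Hank  


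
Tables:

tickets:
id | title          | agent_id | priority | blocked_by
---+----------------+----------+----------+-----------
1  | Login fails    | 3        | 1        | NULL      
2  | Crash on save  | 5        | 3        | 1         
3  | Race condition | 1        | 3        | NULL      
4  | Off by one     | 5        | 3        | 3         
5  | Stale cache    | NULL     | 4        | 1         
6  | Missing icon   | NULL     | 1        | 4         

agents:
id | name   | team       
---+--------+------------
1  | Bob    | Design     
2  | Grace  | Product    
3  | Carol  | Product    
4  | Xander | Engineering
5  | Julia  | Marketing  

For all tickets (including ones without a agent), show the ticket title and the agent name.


LEFT JOIN keeps every row from tickets (the left table); where agent_id has no match in agents, the agent columns become NULL. Walk through each ticket:
  - ticket 1 (Login fails): agent_id=3 -> matches Carol
  - ticket 2 (Crash on save): agent_id=5 -> matches Julia
  - ticket 3 (Race condition): agent_id=1 -> matches Bob
  - ticket 4 (Off by one): agent_id=5 -> matches Julia
  - ticket 5 (Stale cache): agent_id=NULL, no match -> kept with NULL
  - ticket 6 (Missing icon): agent_id=NULL, no match -> kept with NULL
All 6 rows appear; 2 have NULL agent.

SQL:
SELECT a.title, b.name AS agent
FROM tickets a
LEFT JOIN agents b ON a.agent_id = b.id

Result:
title          | agent
---------------+------
Login fails    | Carol
Crash on save  | Julia
Race condition | Bob  
Off by one     | Julia
Stale cache    | NULL 
Missing icon   | NULL 


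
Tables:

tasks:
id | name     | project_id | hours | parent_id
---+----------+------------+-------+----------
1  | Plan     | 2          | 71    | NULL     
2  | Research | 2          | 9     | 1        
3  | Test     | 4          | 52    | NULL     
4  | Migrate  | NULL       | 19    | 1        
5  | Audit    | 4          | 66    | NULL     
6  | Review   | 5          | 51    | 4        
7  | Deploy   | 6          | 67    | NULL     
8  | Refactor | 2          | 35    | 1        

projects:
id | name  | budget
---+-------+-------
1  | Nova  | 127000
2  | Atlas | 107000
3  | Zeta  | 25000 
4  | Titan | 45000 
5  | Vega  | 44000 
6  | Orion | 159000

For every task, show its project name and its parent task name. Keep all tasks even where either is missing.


Two LEFT JOINs from the same base table tasks: one to projects via project_id, one to tasks itself via parent_id. Both are LEFT so every task is preserved.
Match against projects:
  - task 1 (Plan): project_id=2 -> matches Atlas
  - task 2 (Research): project_id=2 -> matches Atlas
  - task 3 (Test): project_id=4 -> matches Titan
  - task 4 (Migrate): project_id=NULL, no match -> kept with NULL
  - task 5 (Audit): project_id=4 -> matches Titan
  - task 6 (Review): project_id=5 -> matches Vega
  - task 7 (Deploy): project_id=6 -> matches Orion
  - task 8 (Refactor): project_id=2 -> matches Atlas
Match against tasks (self):
  - task 1 (Plan): parent_id=NULL -> NULL
  - task 2 (Research): parent_id=1 -> Plan
  - task 3 (Test): parent_id=NULL -> NULL
  - task 4 (Migrate): parent_id=1 -> Plan
  - task 5 (Audit): parent_id=NULL -> NULL
  - task 6 (Review): parent_id=4 -> Migrate
  - task 7 (Deploy): parent_id=NULL -> NULL
  - task 8 (Refactor): parent_id=1 -> Plan

SQL:
SELECT a.name, b.name AS project, c.name AS parent
FROM tasks a
LEFT JOIN projects b ON a.project_id = b.id
LEFT JOIN tasks c ON a.parent_id = c.id

Result:
name     | project | parent 
---------+---------+--------
Plan     | Atlas   | NULL   
Research | Atlas   | Plan   
Test     | Titan   | NULL   
Migrate  | NULL    | Plan   
Audit    | Titan   | NULL   
Review   | Vega    | Migrate
Deploy   | Orion   | NULL   
Refactor | Atlas   | Plan   


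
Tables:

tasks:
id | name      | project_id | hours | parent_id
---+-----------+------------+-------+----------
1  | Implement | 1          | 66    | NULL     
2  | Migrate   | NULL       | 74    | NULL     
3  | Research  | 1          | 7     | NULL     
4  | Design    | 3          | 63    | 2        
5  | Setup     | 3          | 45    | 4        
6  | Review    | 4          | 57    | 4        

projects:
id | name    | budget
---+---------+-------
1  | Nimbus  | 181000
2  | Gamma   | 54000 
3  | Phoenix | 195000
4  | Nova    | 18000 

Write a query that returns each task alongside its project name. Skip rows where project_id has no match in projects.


INNER JOIN keeps only tasks rows whose project_id matches an id in projects. Walk through each task:
  - task 1 (Implement): project_id=1 -> matches Nimbus
  - task 2 (Migrate): project_id=NULL, no match -> dropped
  - task 3 (Research): project_id=1 -> matches Nimbus
  - task 4 (Design): project_id=3 -> matches Phoenix
  - task 5 (Setup): project_id=3 -> matches Phoenix
  - task 6 (Review): project_id=4 -> matches Nova
So 1 of 6 rows is dropped.

SQL:
SELECT a.name, b.name AS project
FROM tasks a
INNER JOIN projects b ON a.project_id = b.id

Result:
name      | project
----------+--------
Implement | Nimbus 
Research  | Nimbus 
Design    | Phoenix
Setup     | Phoenix
Review    | Nova   


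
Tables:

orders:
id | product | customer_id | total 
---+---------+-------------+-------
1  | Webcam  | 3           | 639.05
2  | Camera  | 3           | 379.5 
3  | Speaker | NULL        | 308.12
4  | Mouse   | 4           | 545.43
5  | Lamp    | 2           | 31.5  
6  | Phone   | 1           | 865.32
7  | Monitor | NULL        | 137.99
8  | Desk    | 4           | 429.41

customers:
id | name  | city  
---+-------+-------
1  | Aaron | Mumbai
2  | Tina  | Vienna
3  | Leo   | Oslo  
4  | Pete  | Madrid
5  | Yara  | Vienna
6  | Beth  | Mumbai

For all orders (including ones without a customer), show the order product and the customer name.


LEFT JOIN keeps every row from orders (the left table); where customer_id has no match in customers, the customer columns become NULL. Walk through each order:
  - order 1 (Webcam): customer_id=3 -> matches Leo
  - order 2 (Camera): customer_id=3 -> matches Leo
  - order 3 (Speaker): customer_id=NULL, no match -> kept with NULL
  - order 4 (Mouse): customer_id=4 -> matches Pete
  - order 5 (Lamp): customer_id=2 -> matches Tina
  - order 6 (Phone): customer_id=1 -> matches Aaron
  - order 7 (Monitor): customer_id=NULL, no match -> kept with NULL
  - order 8 (Desk): customer_id=4 -> matches Pete
All 8 rows appear; 2 have NULL customer.

SQL:
SELECT a.product, b.name AS customer
FROM orders a
LEFT JOIN customers b ON a.customer_id = b.id

Result:
product | customer
--------+---------
Webcam  | Leo     
Camera  | Leo     
Speaker | NULL    
Mouse   | Pete    
Lamp    | Tina    
Phone   | Aaron   
Monitor | NULL    
Desk    | Pete    


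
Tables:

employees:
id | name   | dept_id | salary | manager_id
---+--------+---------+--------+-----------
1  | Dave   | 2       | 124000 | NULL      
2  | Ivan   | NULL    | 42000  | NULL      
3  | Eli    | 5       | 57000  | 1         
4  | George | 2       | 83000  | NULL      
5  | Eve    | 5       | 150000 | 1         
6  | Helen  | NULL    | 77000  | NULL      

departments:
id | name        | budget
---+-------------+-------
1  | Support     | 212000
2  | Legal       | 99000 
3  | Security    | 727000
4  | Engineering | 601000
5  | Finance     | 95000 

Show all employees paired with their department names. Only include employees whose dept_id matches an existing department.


INNER JOIN keeps only employees rows whose dept_id matches an id in departments. Walk through each employee:
  - employee 1 (Dave): dept_id=2 -> matches Legal
  - employee 2 (Ivan): dept_id=NULL, no match -> dropped
  - employee 3 (Eli): dept_id=5 -> matches Finance
  - employee 4 (George): dept_id=2 -> matches Legal
  - employee 5 (Eve): dept_id=5 -> matches Finance
  - employee 6 (Helen): dept_id=NULL, no match -> dropped
So 2 of 6 rows are dropped.

SQL:
SELECT a.name, b.name AS department
FROM employees a
INNER JOIN departments b ON a.dept_id = b.id

Result:
name   | department
-------+-----------
Dave   | Legal     
Eli    | Finance   
George | Legal     
Eve    | Finance   


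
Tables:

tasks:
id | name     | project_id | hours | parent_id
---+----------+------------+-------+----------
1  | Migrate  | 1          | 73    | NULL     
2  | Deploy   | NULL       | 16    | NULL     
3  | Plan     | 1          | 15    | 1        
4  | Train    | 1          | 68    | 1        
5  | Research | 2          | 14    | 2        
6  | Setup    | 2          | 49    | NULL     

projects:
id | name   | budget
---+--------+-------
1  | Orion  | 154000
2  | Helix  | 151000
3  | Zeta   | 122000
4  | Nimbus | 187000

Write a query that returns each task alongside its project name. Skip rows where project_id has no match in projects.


INNER JOIN keeps only tasks rows whose project_id matches an id in projects. Walk through each task:
  - task 1 (Migrate): project_id=1 -> matches Orion
  - task 2 (Deploy): project_id=NULL, no match -> dropped
  - task 3 (Plan): project_id=1 -> matches Orion
  - task 4 (Train): project_id=1 -> matches Orion
  - task 5 (Research): project_id=2 -> matches Helix
  - task 6 (Setup): project_id=2 -> matches Helix
So 1 of 6 rows is dropped.

SQL:
SELECT a.name, b.name AS project
FROM tasks a
INNER JOIN projects b ON a.project_id = b.id

Result:
name     | project
---------+--------
Migrate  | Orion  
Plan     | Orion  
Train    | Orion  
Research | Helix  
Setup    | Helix  


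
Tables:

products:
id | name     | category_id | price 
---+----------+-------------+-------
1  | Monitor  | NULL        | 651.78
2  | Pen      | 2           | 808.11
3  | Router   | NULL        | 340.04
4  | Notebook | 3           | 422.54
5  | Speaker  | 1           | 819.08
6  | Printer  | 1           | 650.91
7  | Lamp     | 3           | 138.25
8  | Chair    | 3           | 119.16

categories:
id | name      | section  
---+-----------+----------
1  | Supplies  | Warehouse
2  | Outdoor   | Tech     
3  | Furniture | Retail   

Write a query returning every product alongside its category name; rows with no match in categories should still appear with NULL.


LEFT JOIN keeps every row from products (the left table); where category_id has no match in categories, the category columns become NULL. Walk through each product:
  - product 1 (Monitor): category_id=NULL, no match -> kept with NULL
  - product 2 (Pen): category_id=2 -> matches Outdoor
  - product 3 (Router): category_id=NULL, no match -> kept with NULL
  - product 4 (Notebook): category_id=3 -> matches Furniture
  - product 5 (Speaker): category_id=1 -> matches Supplies
  - product 6 (Printer): category_id=1 -> matches Supplies
  - product 7 (Lamp): category_id=3 -> matches Furniture
  - product 8 (Chair): category_id=3 -> matches Furniture
All 8 rows appear; 2 have NULL category.

SQL:
SELECT a.name, b.name AS category
FROM products a
LEFT JOIN categories b ON a.category_id = b.id

Result:
name     | category 
---------+----------
Monitor  | NULL     
Pen      | Outdoor  
Router   | NULL     
Notebook | Furniture
Speaker  | Supplies 
Printer  | Supplies 
Lamp     | Furniture
Chair    | Furniture


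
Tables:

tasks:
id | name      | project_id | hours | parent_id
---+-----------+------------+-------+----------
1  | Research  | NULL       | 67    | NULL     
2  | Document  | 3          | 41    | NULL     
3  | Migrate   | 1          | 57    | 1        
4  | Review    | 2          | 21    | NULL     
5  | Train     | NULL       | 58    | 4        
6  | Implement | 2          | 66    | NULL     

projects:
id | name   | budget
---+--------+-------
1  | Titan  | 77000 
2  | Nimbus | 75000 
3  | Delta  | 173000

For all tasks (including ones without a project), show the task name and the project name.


LEFT JOIN keeps every row from tasks (the left table); where project_id has no match in projects, the project columns become NULL. Walk through each task:
  - task 1 (Research): project_id=NULL, no match -> kept with NULL
  - task 2 (Document): project_id=3 -> matches Delta
  - task 3 (Migrate): project_id=1 -> matches Titan
  - task 4 (Review): project_id=2 -> matches Nimbus
  - task 5 (Train): project_id=NULL, no match -> kept with NULL
  - task 6 (Implement): project_id=2 -> matches Nimbus
All 6 rows appear; 2 have NULL project.

SQL:
SELECT a.name, b.name AS project
FROM tasks a
LEFT JOIN projects b ON a.project_id = b.id

Result:
name      | project
----------+--------
Research  | NULL   
Document  | Delta  
Migrate   | Titan  
Review    | Nimbus 
Train     | NULL   
Implement | Nimbus 


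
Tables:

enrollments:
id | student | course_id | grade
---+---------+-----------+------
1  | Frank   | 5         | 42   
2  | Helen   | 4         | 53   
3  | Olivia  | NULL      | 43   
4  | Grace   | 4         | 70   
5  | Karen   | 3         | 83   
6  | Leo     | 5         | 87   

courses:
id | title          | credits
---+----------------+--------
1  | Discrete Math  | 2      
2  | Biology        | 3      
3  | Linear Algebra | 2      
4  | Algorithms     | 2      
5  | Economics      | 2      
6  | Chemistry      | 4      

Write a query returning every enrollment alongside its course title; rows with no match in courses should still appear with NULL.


LEFT JOIN keeps every row from enrollments (the left table); where course_id has no match in courses, the course columns become NULL. Walk through each enrollment:
  - enrollment 1 (Frank): course_id=5 -> matches Economics
  - enrollment 2 (Helen): course_id=4 -> matches Algorithms
  - enrollment 3 (Olivia): course_id=NULL, no match -> kept with NULL
  - enrollment 4 (Grace): course_id=4 -> matches Algorithms
  - enrollment 5 (Karen): course_id=3 -> matches Linear Algebra
  - enrollment 6 (Leo): course_id=5 -> matches Economics
All 6 rows appear; 1 has NULL course.

SQL:
SELECT a.student, b.title AS course
FROM enrollments a
LEFT JOIN courses b ON a.course_id = b.id

Result:
student | course        
--------+---------------
Frank   | Economics     
Helen   | Algorithms    
Olivia  | NULL          
Grace   | Algorithms    
Karen   | Linear Algebra
Leo     | Economics     


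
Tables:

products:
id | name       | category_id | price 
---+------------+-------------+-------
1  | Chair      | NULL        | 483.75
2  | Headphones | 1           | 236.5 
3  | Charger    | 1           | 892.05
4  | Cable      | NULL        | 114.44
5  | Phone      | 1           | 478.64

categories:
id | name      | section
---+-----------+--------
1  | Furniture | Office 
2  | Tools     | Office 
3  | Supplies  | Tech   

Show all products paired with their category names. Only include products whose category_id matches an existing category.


INNER JOIN keeps only products rows whose category_id matches an id in categories. Walk through each product:
  - product 1 (Chair): category_id=NULL, no match -> dropped
  - product 2 (Headphones): category_id=1 -> matches Furniture
  - product 3 (Charger): category_id=1 -> matches Furniture
  - product 4 (Cable): category_id=NULL, no match -> dropped
  - product 5 (Phone): category_id=1 -> matches Furniture
So 2 of 5 rows are dropped.

SQL:
SELECT a.name, b.name AS category
FROM products a
INNER JOIN categories b ON a.category_id = b.id

Result:
name       | category 
-----------+----------
Headphones | Furniture
Charger    | Furniture
Phone      | Furniture


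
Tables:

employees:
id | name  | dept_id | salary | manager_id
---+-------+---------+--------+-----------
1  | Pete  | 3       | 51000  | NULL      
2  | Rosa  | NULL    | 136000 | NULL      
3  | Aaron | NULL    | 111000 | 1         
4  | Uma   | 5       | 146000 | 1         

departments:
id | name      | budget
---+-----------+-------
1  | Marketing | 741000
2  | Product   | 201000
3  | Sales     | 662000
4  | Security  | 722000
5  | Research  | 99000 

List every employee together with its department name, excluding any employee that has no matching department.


INNER JOIN keeps only employees rows whose dept_id matches an id in departments. Walk through each employee:
  - employee 1 (Pete): dept_id=3 -> matches Sales
  - employee 2 (Rosa): dept_id=NULL, no match -> dropped
  - employee 3 (Aaron): dept_id=NULL, no match -> dropped
  - employee 4 (Uma): dept_id=5 -> matches Research
So 2 of 4 rows are dropped.

SQL:
SELECT a.name, b.name AS department
FROM employees a
INNER JOIN departments b ON a.dept_id = b.id

Result:
name | department
-----+-----------
Pete | Sales     
Uma  | Research  


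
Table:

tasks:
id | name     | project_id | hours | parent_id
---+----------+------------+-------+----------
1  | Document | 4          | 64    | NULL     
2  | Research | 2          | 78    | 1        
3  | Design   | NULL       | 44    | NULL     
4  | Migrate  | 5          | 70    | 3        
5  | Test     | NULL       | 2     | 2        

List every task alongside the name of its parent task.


This is a self-join: tasks is joined to a second copy of itself, matching each row's parent_id to another row's id. Use LEFT JOIN so rows with parent_id=NULL are kept.
  - task 1 (Document): parent_id=NULL -> NULL
  - task 2 (Research): parent_id=1 -> Document
  - task 3 (Design): parent_id=NULL -> NULL
  - task 4 (Migrate): parent_id=3 -> Design
  - task 5 (Test): parent_id=2 -> Research

SQL:
SELECT a.name AS item, b.name AS parent
FROM tasks a
LEFT JOIN tasks b ON a.parent_id = b.id

Result:
item     | parent  
---------+---------
Document | NULL    
Research | Document
Design   | NULL    
Migrate  | Design  
Test     | Research


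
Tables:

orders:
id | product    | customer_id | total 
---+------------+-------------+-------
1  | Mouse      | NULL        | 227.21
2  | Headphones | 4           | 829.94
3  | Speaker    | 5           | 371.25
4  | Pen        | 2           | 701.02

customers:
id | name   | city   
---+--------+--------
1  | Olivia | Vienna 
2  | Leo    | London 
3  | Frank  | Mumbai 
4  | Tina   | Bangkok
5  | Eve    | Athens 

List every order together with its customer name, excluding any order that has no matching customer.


INNER JOIN keeps only orders rows whose customer_id matches an id in customers. Walk through each order:
  - order 1 (Mouse): customer_id=NULL, no match -> dropped
  - order 2 (Headphones): customer_id=4 -> matches Tina
  - order 3 (Speaker): customer_id=5 -> matches Eve
  - order 4 (Pen): customer_id=2 -> matches Leo
So 1 of 4 rows is dropped.

SQL:
SELECT a.product, b.name AS customer
FROM orders a
INNER JOIN customers b ON a.customer_id = b.id

Result:
product    | customer
-----------+---------
Headphones | Tina    
Speaker    | Eve     
Pen        | Leo     


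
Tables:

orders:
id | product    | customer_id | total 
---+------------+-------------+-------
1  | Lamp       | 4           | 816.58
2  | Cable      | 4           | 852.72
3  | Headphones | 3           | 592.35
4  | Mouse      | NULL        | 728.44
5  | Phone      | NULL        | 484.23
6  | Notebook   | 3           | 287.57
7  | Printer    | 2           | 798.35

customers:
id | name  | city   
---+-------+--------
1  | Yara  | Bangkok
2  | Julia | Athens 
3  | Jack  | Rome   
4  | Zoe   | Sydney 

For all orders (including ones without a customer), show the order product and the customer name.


LEFT JOIN keeps every row from orders (the left table); where customer_id has no match in customers, the customer columns become NULL. Walk through each order:
  - order 1 (Lamp): customer_id=4 -> matches Zoe
  - order 2 (Cable): customer_id=4 -> matches Zoe
  - order 3 (Headphones): customer_id=3 -> matches Jack
  - order 4 (Mouse): customer_id=NULL, no match -> kept with NULL
  - order 5 (Phone): customer_id=NULL, no match -> kept with NULL
  - order 6 (Notebook): customer_id=3 -> matches Jack
  - order 7 (Printer): customer_id=2 -> matches Julia
All 7 rows appear; 2 have NULL customer.

SQL:
SELECT a.product, b.name AS customer
FROM orders a
LEFT JOIN customers b ON a.customer_id = b.id

Result:
product    | customer
-----------+---------
Lamp       | Zoe     
Cable      | Zoe     
Headphones | Jack    
Mouse      | NULL    
Phone      | NULL    
Notebook   | Jack    
Printer    | Julia   


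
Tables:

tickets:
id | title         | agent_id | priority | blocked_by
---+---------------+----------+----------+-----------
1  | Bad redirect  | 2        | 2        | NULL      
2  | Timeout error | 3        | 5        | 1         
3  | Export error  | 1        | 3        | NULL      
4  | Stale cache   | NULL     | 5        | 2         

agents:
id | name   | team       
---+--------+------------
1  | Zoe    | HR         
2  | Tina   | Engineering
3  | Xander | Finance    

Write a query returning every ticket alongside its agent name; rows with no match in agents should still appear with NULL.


LEFT JOIN keeps every row from tickets (the left table); where agent_id has no match in agents, the agent columns become NULL. Walk through each ticket:
  - ticket 1 (Bad redirect): agent_id=2 -> matches Tina
  - ticket 2 (Timeout error): agent_id=3 -> matches Xander
  - ticket 3 (Export error): agent_id=1 -> matches Zoe
  - ticket 4 (Stale cache): agent_id=NULL, no match -> kept with NULL
All 4 rows appear; 1 has NULL agent.

SQL:
SELECT a.title, b.name AS agent
FROM tickets a
LEFT JOIN agents b ON a.agent_id = b.id

Result:
title         | agent 
--------------+-------
Bad redirect  | Tina  
Timeout error | Xander
Export error  | Zoe   
Stale cache   | NULL  


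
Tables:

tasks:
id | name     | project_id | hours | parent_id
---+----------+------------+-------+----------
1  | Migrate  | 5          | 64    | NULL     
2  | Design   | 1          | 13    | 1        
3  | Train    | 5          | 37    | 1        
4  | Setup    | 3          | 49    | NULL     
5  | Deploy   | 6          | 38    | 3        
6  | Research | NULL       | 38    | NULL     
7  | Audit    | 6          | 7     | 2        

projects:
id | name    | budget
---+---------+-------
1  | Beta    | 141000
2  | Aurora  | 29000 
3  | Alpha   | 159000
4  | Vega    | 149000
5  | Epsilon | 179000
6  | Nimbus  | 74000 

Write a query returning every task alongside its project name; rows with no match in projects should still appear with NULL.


LEFT JOIN keeps every row from tasks (the left table); where project_id has no match in projects, the project columns become NULL. Walk through each task:
  - task 1 (Migrate): project_id=5 -> matches Epsilon
  - task 2 (Design): project_id=1 -> matches Beta
  - task 3 (Train): project_id=5 -> matches Epsilon
  - task 4 (Setup): project_id=3 -> matches Alpha
  - task 5 (Deploy): project_id=6 -> matches Nimbus
  - task 6 (Research): project_id=NULL, no match -> kept with NULL
  - task 7 (Audit): project_id=6 -> matches Nimbus
All 7 rows appear; 1 has NULL project.

SQL:
SELECT a.name, b.name AS project
FROM tasks a
LEFT JOIN projects b ON a.project_id = b.id

Result:
name     | project
---------+--------
Migrate  | Epsilon
Design   | Beta   
Train    | Epsilon
Setup    | Alpha  
Deploy   | Nimbus 
Research | NULL   
Audit    | Nimbus 


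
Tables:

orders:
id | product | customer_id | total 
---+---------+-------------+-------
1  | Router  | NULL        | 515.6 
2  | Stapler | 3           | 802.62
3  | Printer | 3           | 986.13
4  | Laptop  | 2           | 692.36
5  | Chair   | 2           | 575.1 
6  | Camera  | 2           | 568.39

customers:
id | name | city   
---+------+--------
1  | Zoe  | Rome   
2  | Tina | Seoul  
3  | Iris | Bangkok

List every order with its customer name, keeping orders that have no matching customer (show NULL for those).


LEFT JOIN keeps every row from orders (the left table); where customer_id has no match in customers, the customer columns become NULL. Walk through each order:
  - order 1 (Router): customer_id=NULL, no match -> kept with NULL
  - order 2 (Stapler): customer_id=3 -> matches Iris
  - order 3 (Printer): customer_id=3 -> matches Iris
  - order 4 (Laptop): customer_id=2 -> matches Tina
  - order 5 (Chair): customer_id=2 -> matches Tina
  - order 6 (Camera): customer_id=2 -> matches Tina
All 6 rows appear; 1 has NULL customer.

SQL:
SELECT a.product, b.name AS customer
FROM orders a
LEFT JOIN customers b ON a.customer_id = b.id

Result:
product | customer
--------+---------
Router  | NULL    
Stapler | Iris    
Printer | Iris    
Laptop  | Tina    
Chair   | Tina    
Camera  | Tina    


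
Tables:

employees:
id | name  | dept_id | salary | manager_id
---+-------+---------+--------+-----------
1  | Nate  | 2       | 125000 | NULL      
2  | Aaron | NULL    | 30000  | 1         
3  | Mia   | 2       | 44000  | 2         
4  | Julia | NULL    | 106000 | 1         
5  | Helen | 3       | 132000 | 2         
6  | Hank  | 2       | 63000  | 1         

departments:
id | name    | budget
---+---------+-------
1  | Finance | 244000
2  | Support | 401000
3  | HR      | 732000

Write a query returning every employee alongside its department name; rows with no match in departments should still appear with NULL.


LEFT JOIN keeps every row from employees (the left table); where dept_id has no match in departments, the department columns become NULL. Walk through each employee:
  - employee 1 (Nate): dept_id=2 -> matches Support
  - employee 2 (Aaron): dept_id=NULL, no match -> kept with NULL
  - employee 3 (Mia): dept_id=2 -> matches Support
  - employee 4 (Julia): dept_id=NULL, no match -> kept with NULL
  - employee 5 (Helen): dept_id=3 -> matches HR
  - employee 6 (Hank): dept_id=2 -> matches Support
All 6 rows appear; 2 have NULL department.

SQL:
SELECT a.name, b.name AS department
FROM employees a
LEFT JOIN departments b ON a.dept_id = b.id

Result:
name  | department
------+-----------
Nate  | Support   
Aaron | NULL      
Mia   | Support   
Julia | NULL      
Helen | HR        
Hank  | Support   


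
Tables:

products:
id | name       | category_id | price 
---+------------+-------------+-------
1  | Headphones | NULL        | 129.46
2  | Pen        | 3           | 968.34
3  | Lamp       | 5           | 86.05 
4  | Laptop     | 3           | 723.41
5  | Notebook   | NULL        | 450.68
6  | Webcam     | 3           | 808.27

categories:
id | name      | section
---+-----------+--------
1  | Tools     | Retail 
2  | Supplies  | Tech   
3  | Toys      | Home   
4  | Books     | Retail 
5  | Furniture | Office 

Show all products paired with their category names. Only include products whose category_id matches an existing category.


INNER JOIN keeps only products rows whose category_id matches an id in categories. Walk through each product:
  - product 1 (Headphones): category_id=NULL, no match -> dropped
  - product 2 (Pen): category_id=3 -> matches Toys
  - product 3 (Lamp): category_id=5 -> matches Furniture
  - product 4 (Laptop): category_id=3 -> matches Toys
  - product 5 (Notebook): category_id=NULL, no match -> dropped
  - product 6 (Webcam): category_id=3 -> matches Toys
So 2 of 6 rows are dropped.

SQL:
SELECT a.name, b.name AS category
FROM products a
INNER JOIN categories b ON a.category_id = b.id

Result:
name   | category 
-------+----------
Pen    | Toys     
Lamp   | Furniture
Laptop | Toys     
Webcam | Toys     


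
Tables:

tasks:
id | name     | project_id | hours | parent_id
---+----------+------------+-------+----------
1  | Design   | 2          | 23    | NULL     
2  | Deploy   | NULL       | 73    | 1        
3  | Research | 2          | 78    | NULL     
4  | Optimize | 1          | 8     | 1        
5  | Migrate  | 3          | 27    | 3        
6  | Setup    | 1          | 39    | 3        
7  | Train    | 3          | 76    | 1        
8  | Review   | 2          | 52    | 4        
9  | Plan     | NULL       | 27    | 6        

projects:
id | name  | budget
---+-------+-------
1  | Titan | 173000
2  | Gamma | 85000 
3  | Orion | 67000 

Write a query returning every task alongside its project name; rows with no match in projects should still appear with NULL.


LEFT JOIN keeps every row from tasks (the left table); where project_id has no match in projects, the project columns become NULL. Walk through each task:
  - task 1 (Design): project_id=2 -> matches Gamma
  - task 2 (Deploy): project_id=NULL, no match -> kept with NULL
  - task 3 (Research): project_id=2 -> matches Gamma
  - task 4 (Optimize): project_id=1 -> matches Titan
  - task 5 (Migrate): project_id=3 -> matches Orion
  - task 6 (Setup): project_id=1 -> matches Titan
  - task 7 (Train): project_id=3 -> matches Orion
  - task 8 (Review): project_id=2 -> matches Gamma
  - task 9 (Plan): project_id=NULL, no match -> kept with NULL
All 9 rows appear; 2 have NULL project.

SQL:
SELECT a.name, b.name AS project
FROM tasks a
LEFT JOIN projects b ON a.project_id = b.id

Result:
name     | project
---------+--------
Design   | Gamma  
Deploy   | NULL   
Research | Gamma  
Optimize | Titan  
Migrate  | Orion  
Setup    | Titan  
Train    | Orion  
Review   | Gamma  
Plan     | NULL   


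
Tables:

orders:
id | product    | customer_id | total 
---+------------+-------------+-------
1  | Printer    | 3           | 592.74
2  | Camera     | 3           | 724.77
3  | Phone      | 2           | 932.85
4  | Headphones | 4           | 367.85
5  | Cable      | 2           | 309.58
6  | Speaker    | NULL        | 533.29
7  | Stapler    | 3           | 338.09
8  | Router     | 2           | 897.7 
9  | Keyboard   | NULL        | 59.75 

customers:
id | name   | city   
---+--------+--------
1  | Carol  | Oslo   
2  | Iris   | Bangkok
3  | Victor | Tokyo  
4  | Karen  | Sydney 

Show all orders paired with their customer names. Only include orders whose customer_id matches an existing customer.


INNER JOIN keeps only orders rows whose customer_id matches an id in customers. Walk through each order:
  - order 1 (Printer): customer_id=3 -> matches Victor
  - order 2 (Camera): customer_id=3 -> matches Victor
  - order 3 (Phone): customer_id=2 -> matches Iris
  - order 4 (Headphones): customer_id=4 -> matches Karen
  - order 5 (Cable): customer_id=2 -> matches Iris
  - order 6 (Speaker): customer_id=NULL, no match -> dropped
  - order 7 (Stapler): customer_id=3 -> matches Victor
  - order 8 (Router): customer_id=2 -> matches Iris
  - order 9 (Keyboard): customer_id=NULL, no match -> dropped
So 2 of 9 rows are dropped.

SQL:
SELECT a.product, b.name AS customer
FROM orders a
INNER JOIN customers b ON a.customer_id = b.id

Result:
product    | customer
-----------+---------
Printer    | Victor  
Camera     | Victor  
Phone      | Iris    
Headphones | Karen   
Cable      | Iris    
Stapler    | Victor  
Router     | Iris    
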